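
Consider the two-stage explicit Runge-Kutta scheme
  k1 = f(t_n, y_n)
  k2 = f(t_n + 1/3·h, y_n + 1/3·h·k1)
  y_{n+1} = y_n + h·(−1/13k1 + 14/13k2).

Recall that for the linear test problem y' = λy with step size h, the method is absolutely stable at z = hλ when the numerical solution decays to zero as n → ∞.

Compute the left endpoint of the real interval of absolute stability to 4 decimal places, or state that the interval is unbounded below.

With y'=λy (z=hλ):
  k1=λy_n ⇒ h·k1=z·y_n;  k2=λ(1+1/3z)y_n ⇒ h·k2=z(1+1/3z)y_n
  y_{n+1}/y_n = 1 − 1/13z + 14/13z(1+1/3z) = 1 + z + 14/39z²
  R(z) = 1 + z + 14/39z².

Need |R(x)|<1, x<0.
x=-0.51: |R|=0.5834
R=1: x+14/39x²=0 ⇒ x=−39/14=-2.7857; min R=1−1/(4·14/39)=0.3036>−1
Confirm numerically:
  x=-2.560: |R|=0.79257 <1
  x=-1.848: |R|=0.37793 <1
  x=-1.605: |R|=0.31973 <1
  x=-3.094: |R|=1.34240 >1
  x=-3.033: |R|=1.26924 >1
  x=-2.966: |R|=1.19195 >1
Stable set (-2.7857, 0).

z* = -2.7857.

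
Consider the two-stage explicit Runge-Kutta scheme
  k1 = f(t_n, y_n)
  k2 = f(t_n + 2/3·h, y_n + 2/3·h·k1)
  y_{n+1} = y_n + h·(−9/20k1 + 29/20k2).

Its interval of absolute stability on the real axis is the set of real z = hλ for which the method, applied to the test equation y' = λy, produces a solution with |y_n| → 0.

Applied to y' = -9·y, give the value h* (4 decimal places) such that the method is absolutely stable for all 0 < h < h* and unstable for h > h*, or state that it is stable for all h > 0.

(-1.0345,0); λ=-9 ⇒ h* = (30/29)/9 = 0.1149.

With y'=λy (z=hλ):
  k1=λy_n ⇒ h·k1=z·y_n;  k2=λ(1+2/3z)y_n ⇒ h·k2=z(1+2/3z)y_n
  y_{n+1}/y_n = 1 − 9/20z + 29/20z(1+2/3z) = 1 + z + 29/30z²
  so R(z) = 1 + z + 29/30z².

Find x<0 with |R(x)|<1.
x=-0.57: |R|=0.7441
R=1: x+29/30x²=0 ⇒ x=−30/29=-1.0345; min R=1−1/(4·29/30)=0.7414>−1
Confirm numerically:
  x=-0.889: |R|=0.87498 <1
  x=-0.860: |R|=0.85495 <1
  x=-0.519: |R|=0.74138 <1
  x=-1.556: |R|=1.78443 >1
  x=-1.272: |R|=1.29205 >1
Stable set (-1.0345, 0).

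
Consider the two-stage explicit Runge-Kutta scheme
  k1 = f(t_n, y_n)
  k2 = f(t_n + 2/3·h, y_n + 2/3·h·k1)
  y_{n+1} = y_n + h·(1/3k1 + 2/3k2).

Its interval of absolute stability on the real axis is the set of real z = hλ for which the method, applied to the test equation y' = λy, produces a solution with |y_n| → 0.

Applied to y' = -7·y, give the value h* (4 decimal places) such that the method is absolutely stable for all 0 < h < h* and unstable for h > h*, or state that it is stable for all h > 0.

With y'=λy (z=hλ):
  k1=λy_n ⇒ h·k1=z·y_n;  k2=λ(1+2/3z)y_n ⇒ h·k2=z(1+2/3z)y_n
  y_{n+1}/y_n = 1 + 1/3z + 2/3z(1+2/3z) = 1 + z + 4/9z²
  ⇒ R(z) = 1 + z + 4/9z².

Solve |R(x)|<1 on ℝ⁻.
x=-0.4: |R|=0.6711
R=1: x+4/9x²=0 ⇒ x=−9/4=-2.2500; min R=1−1/(4·4/9)=0.4375>−1
Confirm numerically:
  x=-1.567: |R|=0.52433 <1
  x=-1.377: |R|=0.46572 <1
  x=-1.313: |R|=0.45321 <1
  x=-2.630: |R|=1.44418 >1
  x=-2.549: |R|=1.33873 >1
Stable set (-2.2500, 0).

(-2.2500,0); λ=-7 ⇒ h* = (9/4)/7 = 0.3214.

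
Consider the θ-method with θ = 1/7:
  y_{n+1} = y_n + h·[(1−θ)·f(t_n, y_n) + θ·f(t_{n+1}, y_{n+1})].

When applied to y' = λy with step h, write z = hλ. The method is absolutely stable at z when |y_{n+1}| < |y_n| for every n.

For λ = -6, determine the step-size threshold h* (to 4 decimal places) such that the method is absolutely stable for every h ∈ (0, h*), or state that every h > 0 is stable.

(-2.8000,0); λ=-6 ⇒ h* = (14/5)/6 = 0.4667.

Test eqn y'=λy, z=hλ:
  y_{n+1} = y_n + z·[6/7·y_n + 1/7·y_{n+1}] ⇒ (1 − 1/7z)y_{n+1} = (1 + 6/7z)y_n
  so R(z) = (1 + 6/7z)/(1 − 1/7z).

Find x<0 with |R(x)|<1.
x=-1.04: |R|=0.0945
R=−1: 1+6/7x = −1+1/7x ⇒ -5/7x=2 ⇒ x=2/(-5/7)=-2.8000
Confirm numerically:
  x=-2.556: |R|=0.87233 <1
  x=-1.592: |R|=0.29702 <1
  x=-1.129: |R|=0.02780 <1
  x=-3.103: |R|=1.14996 >1
  x=-3.000: |R|=1.10000 >1
Stable set (-2.8000, 0).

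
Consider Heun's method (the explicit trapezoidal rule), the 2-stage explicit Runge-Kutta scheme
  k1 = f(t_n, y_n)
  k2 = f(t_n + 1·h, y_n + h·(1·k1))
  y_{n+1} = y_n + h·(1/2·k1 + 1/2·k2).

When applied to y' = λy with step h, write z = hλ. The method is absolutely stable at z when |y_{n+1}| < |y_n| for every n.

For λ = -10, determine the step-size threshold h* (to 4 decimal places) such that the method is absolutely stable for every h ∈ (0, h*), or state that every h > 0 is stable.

Set f=λy, z=hλ:
  order 2, 2-stage ⇒ R(z)=1+z+z^2/2
  (e.g. R(-0.91)=0.50405, |R|=0.50405)

Find x<0 with |R(x)|<1.
x=-0.91: |R|=0.5041
|R(-1.77)|=0.7964 |R(-0.85)|=0.5112 |R(-0.65)|=0.5613
Bisect:
  x_lo=-2.7389 |R|=2.0118  x_hi=-0.1840 |R|=0.8330
  mid=-1.46141 |R|=0.60645 →hi
  mid=-2.10013 |R|=1.10515 →lo
  mid=-1.78077 |R|=0.80480 →hi
  mid=-1.94045 |R|=0.94223 →hi
  mid=-2.02029 |R|=1.02050 →lo
  mid=-1.98037 |R|=0.98057 →hi
  mid=-2.00033 |R|=1.00033 →lo
  ...
  [-2.00002,-1.99986] ⇒ x*=-2.0000
Stable set (-2.0000, 0).

(-2.0000,0); λ=-10 ⇒ h* = 0.2000.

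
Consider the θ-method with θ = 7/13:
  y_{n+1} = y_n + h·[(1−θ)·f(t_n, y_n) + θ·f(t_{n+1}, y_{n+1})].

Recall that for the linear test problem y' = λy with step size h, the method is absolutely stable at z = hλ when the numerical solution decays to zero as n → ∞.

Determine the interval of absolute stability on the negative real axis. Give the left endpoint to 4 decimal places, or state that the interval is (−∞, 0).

Test eqn y'=λy, z=hλ:
  y_{n+1} = y_n + z·[6/13·y_n + 7/13·y_{n+1}] ⇒ (1 − 7/13z)y_{n+1} = (1 + 6/13z)y_n
  R(z) = (1 + 6/13z)/(1 − 7/13z).

Boundary: |R(x)|=1, x<0.
x=-0.65: |R|=0.5185
x=-2: |R|=0.0370
x=-10: |R|=0.5663
x=-100: |R|=0.8233
θ=7/13≥1/2 ⇒ |1+6/13x|<|1−7/13x| ∀x<0 ⇒ unbounded interval.

(−∞, 0) — no finite endpoint.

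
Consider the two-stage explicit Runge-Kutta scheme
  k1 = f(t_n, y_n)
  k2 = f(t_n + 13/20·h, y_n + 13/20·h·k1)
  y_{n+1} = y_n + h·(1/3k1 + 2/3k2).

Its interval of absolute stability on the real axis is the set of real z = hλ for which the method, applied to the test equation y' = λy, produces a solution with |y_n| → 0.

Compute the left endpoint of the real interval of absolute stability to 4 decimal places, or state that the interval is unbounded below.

z* = -2.3077.

Set f=λy, z=hλ:
  k1=λy_n ⇒ h·k1=z·y_n;  k2=λ(1+13/20z)y_n ⇒ h·k2=z(1+13/20z)y_n
  y_{n+1}/y_n = 1 + 1/3z + 2/3z(1+13/20z) = 1 + z + 13/30z²
  R(z) = 1 + z + 13/30z².

Find x<0 with |R(x)|<1.
x=-0.33: |R|=0.7172
R=1: x+13/30x²=0 ⇒ x=−30/13=-2.3077; min R=1−1/(4·13/30)=0.4231>−1
Confirm numerically:
  x=-1.912: |R|=0.67216 <1
  x=-1.710: |R|=0.55711 <1
  x=-1.270: |R|=0.42892 <1
  x=-2.828: |R|=1.63762 >1
  x=-2.762: |R|=1.54375 >1
  x=-2.501: |R|=1.20950 >1
So |R|<1 on (-2.3077, 0).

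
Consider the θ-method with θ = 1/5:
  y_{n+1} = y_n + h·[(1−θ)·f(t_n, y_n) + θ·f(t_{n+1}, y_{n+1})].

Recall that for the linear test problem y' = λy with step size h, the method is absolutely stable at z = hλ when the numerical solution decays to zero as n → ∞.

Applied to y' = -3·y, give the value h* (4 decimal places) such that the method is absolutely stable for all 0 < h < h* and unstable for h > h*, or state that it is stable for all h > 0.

Test eqn y'=λy, z=hλ:
  y_{n+1} = y_n + z·[4/5·y_n + 1/5·y_{n+1}] ⇒ (1 − 1/5z)y_{n+1} = (1 + 4/5z)y_n
  R(z) = (1 + 4/5z)/(1 − 1/5z).

Solve |R(x)|<1 on ℝ⁻.
x=-0.47: |R|=0.5704
R=−1: 1+4/5x = −1+1/5x ⇒ -3/5x=2 ⇒ x=2/(-3/5)=-3.3333
Confirm numerically:
  x=-3.307: |R|=0.99049 <1
  x=-3.235: |R|=0.96418 <1
  x=-3.181: |R|=0.94414 <1
  x=-3.931: |R|=1.20076 >1
  x=-3.868: |R|=1.18088 >1
  x=-3.800: |R|=1.15909 >1
Interval (-3.3333, 0).

(-3.3333,0); λ=-3 ⇒ h* = (10/3)/3 = 1.1111.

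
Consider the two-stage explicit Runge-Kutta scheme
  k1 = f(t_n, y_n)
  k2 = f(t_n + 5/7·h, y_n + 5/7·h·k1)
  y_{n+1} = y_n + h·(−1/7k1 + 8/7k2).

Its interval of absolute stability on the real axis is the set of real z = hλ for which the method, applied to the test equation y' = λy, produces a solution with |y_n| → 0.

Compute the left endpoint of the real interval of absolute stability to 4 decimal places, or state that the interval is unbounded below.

On y'=λy, z=hλ:
  k1=λy_n ⇒ h·k1=z·y_n;  k2=λ(1+5/7z)y_n ⇒ h·k2=z(1+5/7z)y_n
  y_{n+1}/y_n = 1 − 1/7z + 8/7z(1+5/7z) = 1 + z + 40/49z²
  Hence R(z) = 1 + z + 40/49z².

Find x<0 with |R(x)|<1.
x=-0.94: |R|=0.7813
R=1: x+40/49x²=0 ⇒ x=−49/40=-1.2250; min R=1−1/(4·40/49)=0.6937>−1
Confirm numerically:
  x=-1.007: |R|=0.82080 <1
  x=-0.671: |R|=0.69654 <1
  x=-0.569: |R|=0.69529 <1
  x=-1.786: |R|=1.81792 >1
  x=-1.780: |R|=1.80645 >1
  x=-1.499: |R|=1.33529 >1
So |R|<1 on (-1.2250, 0).

z* = -1.2250.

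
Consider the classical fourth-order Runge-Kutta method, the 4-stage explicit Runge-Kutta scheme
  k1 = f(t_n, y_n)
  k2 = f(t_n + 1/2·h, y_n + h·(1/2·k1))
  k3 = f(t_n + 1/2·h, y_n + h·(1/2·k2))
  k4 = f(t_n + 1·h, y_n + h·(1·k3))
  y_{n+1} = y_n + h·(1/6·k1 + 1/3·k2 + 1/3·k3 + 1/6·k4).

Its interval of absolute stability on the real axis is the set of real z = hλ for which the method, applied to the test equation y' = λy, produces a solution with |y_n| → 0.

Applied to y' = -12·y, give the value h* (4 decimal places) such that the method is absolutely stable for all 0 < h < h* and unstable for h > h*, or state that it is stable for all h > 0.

(-2.7853,0); λ=-12 ⇒ h* = 0.2321.

On y'=λy, z=hλ:
  order 4, 4-stage ⇒ R(z)=1+z+z^2/2+z^3/6+z^4/24
  (e.g. R(-1.24)=0.30954, |R|=0.30954)

Find x<0 with |R(x)|<1.
x=-1.24: |R|=0.3095
|R(-3.15)|=1.7043 |R(-3.09)|=1.5654 |R(-1.51)|=0.2728
Bisect:
  x_lo=-3.2101 |R|=1.8537  x_hi=-0.2053 |R|=0.8144
  mid=-1.70773 |R|=0.27476 →hi
  mid=-2.45894 |R|=0.60958 →hi
  mid=-2.83454 |R|=1.07683 →lo
  mid=-2.64674 |R|=0.81042 →hi
  mid=-2.74064 |R|=0.93474 →hi
  mid=-2.78759 |R|=1.00347 →lo
  mid=-2.76412 |R|=0.96854 →hi
  mid=-2.77585 |R|=0.98586 →hi
  ...
  [-2.78539,-2.78521] ⇒ x*=-2.7853
So |R|<1 on (-2.7853, 0).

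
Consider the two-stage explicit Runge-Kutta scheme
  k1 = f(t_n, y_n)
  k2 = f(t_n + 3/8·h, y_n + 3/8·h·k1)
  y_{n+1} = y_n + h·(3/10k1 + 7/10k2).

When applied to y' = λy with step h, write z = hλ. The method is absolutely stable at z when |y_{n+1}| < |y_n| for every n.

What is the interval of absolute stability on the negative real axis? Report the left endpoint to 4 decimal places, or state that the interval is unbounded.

(-3.8095, 0).

On y'=λy, z=hλ:
  k1=λy_n ⇒ h·k1=z·y_n;  k2=λ(1+3/8z)y_n ⇒ h·k2=z(1+3/8z)y_n
  y_{n+1}/y_n = 1 + 3/10z + 7/10z(1+3/8z) = 1 + z + 21/80z²
  ⇒ R(z) = 1 + z + 21/80z².

Boundary: |R(x)|=1, x<0.
x=-0.91: |R|=0.3074
R=1: x+21/80x²=0 ⇒ x=−80/21=-3.8095; min R=1−1/(4·21/80)=0.0476>−1
Confirm numerically:
  x=-3.655: |R|=0.85174 <1
  x=-3.393: |R|=0.62902 <1
  x=-2.699: |R|=0.21321 <1
  x=-2.222: |R|=0.07404 <1
  x=-4.246: |R|=1.48649 >1
  x=-4.137: |R|=1.35563 >1
Stable set (-3.8095, 0).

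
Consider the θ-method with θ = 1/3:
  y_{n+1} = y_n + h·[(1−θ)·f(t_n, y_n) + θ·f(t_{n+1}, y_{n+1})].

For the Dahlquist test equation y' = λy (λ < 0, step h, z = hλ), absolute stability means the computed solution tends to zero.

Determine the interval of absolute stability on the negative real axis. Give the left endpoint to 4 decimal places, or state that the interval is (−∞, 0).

On y'=λy, z=hλ:
  y_{n+1} = y_n + z·[2/3·y_n + 1/3·y_{n+1}] ⇒ (1 − 1/3z)y_{n+1} = (1 + 2/3z)y_n
  so R(z) = (1 + 2/3z)/(1 − 1/3z).

Boundary: |R(x)|=1, x<0.
x=-0.58: |R|=0.5140
R=−1: 1+2/3x = −1+1/3x ⇒ -1/3x=2 ⇒ x=2/(-1/3)=-6.0000
Confirm numerically:
  x=-5.917: |R|=0.99069 <1
  x=-4.362: |R|=0.77751 <1
  x=-3.977: |R|=0.71005 <1
  x=-2.855: |R|=0.46285 <1
  x=-6.517: |R|=1.05432 >1
  x=-6.495: |R|=1.05213 >1
  x=-6.049: |R|=1.00541 >1
So |R|<1 on (-6.0000, 0).

z∈(-6.0000,0).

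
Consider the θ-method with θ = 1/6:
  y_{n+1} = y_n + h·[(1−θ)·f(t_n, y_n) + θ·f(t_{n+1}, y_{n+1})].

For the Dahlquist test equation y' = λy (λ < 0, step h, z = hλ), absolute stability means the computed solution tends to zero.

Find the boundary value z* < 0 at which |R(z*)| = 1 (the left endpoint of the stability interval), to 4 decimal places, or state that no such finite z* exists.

Test eqn y'=λy, z=hλ:
  y_{n+1} = y_n + z·[5/6·y_n + 1/6·y_{n+1}] ⇒ (1 − 1/6z)y_{n+1} = (1 + 5/6z)y_n
  Hence R(z) = (1 + 5/6z)/(1 − 1/6z).

Boundary: |R(x)|=1, x<0.
x=-0.84: |R|=0.2632
R=−1: 1+5/6x = −1+1/6x ⇒ -2/3x=2 ⇒ x=2/(-2/3)=-3.0000
Confirm numerically:
  x=-2.476: |R|=0.75271 <1
  x=-2.162: |R|=0.58932 <1
  x=-2.106: |R|=0.55885 <1
  x=-3.520: |R|=1.21849 >1
  x=-3.380: |R|=1.16205 >1
  x=-3.203: |R|=1.08823 >1
Stable set (-3.0000, 0).

z* = -3.0000.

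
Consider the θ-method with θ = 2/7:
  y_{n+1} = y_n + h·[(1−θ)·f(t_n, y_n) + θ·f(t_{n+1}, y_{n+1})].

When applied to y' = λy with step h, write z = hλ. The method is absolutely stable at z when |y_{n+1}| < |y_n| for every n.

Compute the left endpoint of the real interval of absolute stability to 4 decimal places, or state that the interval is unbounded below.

On y'=λy, z=hλ:
  y_{n+1} = y_n + z·[5/7·y_n + 2/7·y_{n+1}] ⇒ (1 − 2/7z)y_{n+1} = (1 + 5/7z)y_n
  so R(z) = (1 + 5/7z)/(1 − 2/7z).

Find x<0 with |R(x)|<1.
x=-1.77: |R|=0.1755
R=−1: 1+5/7x = −1+2/7x ⇒ -3/7x=2 ⇒ x=2/(-3/7)=-4.6667
Confirm numerically:
  x=-4.169: |R|=0.90266 <1
  x=-3.467: |R|=0.74171 <1
  x=-3.026: |R|=0.62289 <1
  x=-5.100: |R|=1.07558 >1
  x=-4.871: |R|=1.03661 >1
  x=-4.706: |R|=1.00719 >1
Stable set (-4.6667, 0).

left endpoint -4.6667.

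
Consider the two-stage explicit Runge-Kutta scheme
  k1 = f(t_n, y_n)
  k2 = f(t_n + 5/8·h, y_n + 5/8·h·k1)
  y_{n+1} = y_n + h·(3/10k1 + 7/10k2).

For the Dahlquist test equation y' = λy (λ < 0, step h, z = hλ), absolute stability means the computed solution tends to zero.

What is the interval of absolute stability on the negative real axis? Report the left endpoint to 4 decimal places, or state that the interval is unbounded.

Set f=λy, z=hλ:
  k1=λy_n ⇒ h·k1=z·y_n;  k2=λ(1+5/8z)y_n ⇒ h·k2=z(1+5/8z)y_n
  y_{n+1}/y_n = 1 + 3/10z + 7/10z(1+5/8z) = 1 + z + 7/16z²
  Hence R(z) = 1 + z + 7/16z².

Boundary: |R(x)|=1, x<0.
x=-1.55: |R|=0.5011
R=1: x+7/16x²=0 ⇒ x=−16/7=-2.2857; min R=1−1/(4·7/16)=0.4286>−1
Confirm numerically:
  x=-1.947: |R|=0.71148 <1
  x=-1.282: |R|=0.43704 <1
  x=-1.190: |R|=0.42954 <1
  x=-2.731: |R|=1.53203 >1
  x=-2.533: |R|=1.27404 >1
So |R|<1 on (-2.2857, 0).

(-2.2857, 0).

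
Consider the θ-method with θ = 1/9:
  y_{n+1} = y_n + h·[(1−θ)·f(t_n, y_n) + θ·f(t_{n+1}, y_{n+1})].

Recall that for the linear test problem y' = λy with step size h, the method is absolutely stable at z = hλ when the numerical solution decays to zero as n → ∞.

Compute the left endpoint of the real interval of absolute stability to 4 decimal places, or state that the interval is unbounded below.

Test eqn y'=λy, z=hλ:
  y_{n+1} = y_n + z·[8/9·y_n + 1/9·y_{n+1}] ⇒ (1 − 1/9z)y_{n+1} = (1 + 8/9z)y_n
  R(z) = (1 + 8/9z)/(1 − 1/9z).

Boundary: |R(x)|=1, x<0.
x=-0.82: |R|=0.2485
R=−1: 1+8/9x = −1+1/9x ⇒ -7/9x=2 ⇒ x=2/(-7/9)=-2.5714
Confirm numerically:
  x=-2.499: |R|=0.95591 <1
  x=-2.245: |R|=0.79680 <1
  x=-1.719: |R|=0.44332 <1
  x=-3.057: |R|=1.28191 >1
  x=-2.944: |R|=1.21835 >1
So |R|<1 on (-2.5714, 0).

left endpoint -2.5714.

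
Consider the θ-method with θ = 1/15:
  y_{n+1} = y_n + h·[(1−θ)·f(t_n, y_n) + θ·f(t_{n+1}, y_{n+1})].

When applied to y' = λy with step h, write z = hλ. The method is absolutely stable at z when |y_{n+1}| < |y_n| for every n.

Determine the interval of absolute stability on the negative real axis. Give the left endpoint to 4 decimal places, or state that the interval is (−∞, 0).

Test eqn y'=λy, z=hλ:
  y_{n+1} = y_n + z·[14/15·y_n + 1/15·y_{n+1}] ⇒ (1 − 1/15z)y_{n+1} = (1 + 14/15z)y_n
  R(z) = (1 + 14/15z)/(1 − 1/15z).

Find x<0 with |R(x)|<1.
x=-1.78: |R|=0.5912
R=−1: 1+14/15x = −1+1/15x ⇒ -13/15x=2 ⇒ x=2/(-13/15)=-2.3077
Confirm numerically:
  x=-1.939: |R|=0.71704 <1
  x=-1.856: |R|=0.65164 <1
  x=-1.748: |R|=0.56556 <1
  x=-2.600: |R|=1.21591 >1
  x=-2.567: |R|=1.19189 >1
  x=-2.547: |R|=1.17730 >1
Stable set (-2.3077, 0).

z∈(-2.3077,0).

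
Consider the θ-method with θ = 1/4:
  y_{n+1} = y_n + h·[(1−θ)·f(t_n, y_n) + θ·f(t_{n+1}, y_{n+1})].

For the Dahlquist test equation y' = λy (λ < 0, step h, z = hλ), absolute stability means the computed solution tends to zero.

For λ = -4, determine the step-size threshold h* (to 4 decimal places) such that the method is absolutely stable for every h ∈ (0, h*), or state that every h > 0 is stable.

(-4.0000,0); λ=-4 ⇒ h* = (4)/4 = 1.0000.

Set f=λy, z=hλ:
  y_{n+1} = y_n + z·[3/4·y_n + 1/4·y_{n+1}] ⇒ (1 − 1/4z)y_{n+1} = (1 + 3/4z)y_n
  R(z) = (1 + 3/4z)/(1 − 1/4z).

Solve |R(x)|<1 on ℝ⁻.
x=-0.58: |R|=0.4934
R=−1: 1+3/4x = −1+1/4x ⇒ -1/2x=2 ⇒ x=2/(-1/2)=-4.0000
Confirm numerically:
  x=-3.875: |R|=0.96825 <1
  x=-3.740: |R|=0.93282 <1
  x=-3.717: |R|=0.92666 <1
  x=-4.425: |R|=1.10089 >1
  x=-4.205: |R|=1.04997 >1
Interval (-4.0000, 0).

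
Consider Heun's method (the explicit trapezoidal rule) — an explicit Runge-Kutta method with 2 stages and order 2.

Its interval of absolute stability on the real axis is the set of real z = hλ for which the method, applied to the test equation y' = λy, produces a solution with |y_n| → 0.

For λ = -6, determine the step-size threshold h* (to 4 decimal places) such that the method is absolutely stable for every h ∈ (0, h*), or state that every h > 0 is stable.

Set f=λy, z=hλ:
  order 2, 2-stage ⇒ R(z)=1+z+z^2/2
  (e.g. R(-1.47)=0.61045, |R|=0.61045)

Need |R(x)|<1, x<0.
x=-1.47: |R|=0.6104
|R(-2.02)|=1.0202 |R(-1.07)|=0.5025 |R(-0.7)|=0.5450
Bisect:
  x_lo=-2.7085 |R|=1.9595  x_hi=-0.2605 |R|=0.7734
  mid=-1.48452 |R|=0.61738 →hi
  mid=-2.09651 |R|=1.10117 →lo
  mid=-1.79052 |R|=0.81246 →hi
  mid=-1.94351 |R|=0.94511 →hi
  mid=-2.02001 |R|=1.02021 →lo
  mid=-1.98176 |R|=0.98193 →hi
  mid=-2.00089 |R|=1.00089 →lo
  mid=-1.99133 |R|=0.99136 →hi
  mid=-1.99611 |R|=0.99611 →hi
  ...
  [-2.00014,-1.99999] ⇒ x*=-2.0000
Interval (-2.0000, 0).

(-2.0000,0); λ=-6 ⇒ h* = 0.3333.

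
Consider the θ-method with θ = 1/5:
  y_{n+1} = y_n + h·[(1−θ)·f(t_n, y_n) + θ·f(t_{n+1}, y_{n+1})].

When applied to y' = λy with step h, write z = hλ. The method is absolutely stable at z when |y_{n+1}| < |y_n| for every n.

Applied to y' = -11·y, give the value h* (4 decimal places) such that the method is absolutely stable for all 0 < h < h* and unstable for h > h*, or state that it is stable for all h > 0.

On y'=λy, z=hλ:
  y_{n+1} = y_n + z·[4/5·y_n + 1/5·y_{n+1}] ⇒ (1 − 1/5z)y_{n+1} = (1 + 4/5z)y_n
  ⇒ R(z) = (1 + 4/5z)/(1 − 1/5z).

Boundary: |R(x)|=1, x<0.
x=-0.7: |R|=0.3860
R=−1: 1+4/5x = −1+1/5x ⇒ -3/5x=2 ⇒ x=2/(-3/5)=-3.3333
Confirm numerically:
  x=-2.994: |R|=0.87265 <1
  x=-2.955: |R|=0.85732 <1
  x=-1.500: |R|=0.15385 <1
  x=-1.480: |R|=0.14198 <1
  x=-3.401: |R|=1.02416 >1
  x=-3.385: |R|=1.01849 >1
So |R|<1 on (-3.3333, 0).

(-3.3333,0); λ=-11 ⇒ h* = (10/3)/11 = 0.3030.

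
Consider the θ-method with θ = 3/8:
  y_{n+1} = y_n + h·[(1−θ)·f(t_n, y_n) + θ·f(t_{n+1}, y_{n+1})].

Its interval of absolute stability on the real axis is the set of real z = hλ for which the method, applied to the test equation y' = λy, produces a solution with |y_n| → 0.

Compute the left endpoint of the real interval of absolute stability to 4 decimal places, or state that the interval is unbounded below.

z* = -8.0000.

Set f=λy, z=hλ:
  y_{n+1} = y_n + z·[5/8·y_n + 3/8·y_{n+1}] ⇒ (1 − 3/8z)y_{n+1} = (1 + 5/8z)y_n
  Hence R(z) = (1 + 5/8z)/(1 − 3/8z).

Boundary: |R(x)|=1, x<0.
x=-0.31: |R|=0.7223
R=−1: 1+5/8x = −1+3/8x ⇒ -1/4x=2 ⇒ x=2/(-1/4)=-8.0000
Confirm numerically:
  x=-4.394: |R|=0.65952 <1
  x=-3.970: |R|=0.59518 <1
  x=-3.558: |R|=0.52426 <1
  x=-8.447: |R|=1.02681 >1
  x=-8.184: |R|=1.01130 >1
So |R|<1 on (-8.0000, 0).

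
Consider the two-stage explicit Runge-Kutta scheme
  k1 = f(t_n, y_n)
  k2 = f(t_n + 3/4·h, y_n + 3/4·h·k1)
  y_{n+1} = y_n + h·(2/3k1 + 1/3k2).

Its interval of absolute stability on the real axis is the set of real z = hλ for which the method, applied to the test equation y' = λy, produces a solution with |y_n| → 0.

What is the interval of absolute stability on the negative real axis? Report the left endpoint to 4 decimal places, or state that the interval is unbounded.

With y'=λy (z=hλ):
  k1=λy_n ⇒ h·k1=z·y_n;  k2=λ(1+3/4z)y_n ⇒ h·k2=z(1+3/4z)y_n
  y_{n+1}/y_n = 1 + 2/3z + 1/3z(1+3/4z) = 1 + z + 1/4z²
  Hence R(z) = 1 + z + 1/4z².

Find x<0 with |R(x)|<1.
x=-1.53: |R|=0.0552
R=1: x+1/4x²=0 ⇒ x=−4=-4.0000; min R=1−1/(4·1/4)=0.0000>−1
Confirm numerically:
  x=-3.255: |R|=0.39376 <1
  x=-3.187: |R|=0.35224 <1
  x=-3.157: |R|=0.33466 <1
  x=-2.491: |R|=0.06027 <1
  x=-4.555: |R|=1.63201 >1
  x=-4.386: |R|=1.42325 >1
  x=-4.208: |R|=1.21882 >1
So |R|<1 on (-4.0000, 0).

z∈(-4.0000,0).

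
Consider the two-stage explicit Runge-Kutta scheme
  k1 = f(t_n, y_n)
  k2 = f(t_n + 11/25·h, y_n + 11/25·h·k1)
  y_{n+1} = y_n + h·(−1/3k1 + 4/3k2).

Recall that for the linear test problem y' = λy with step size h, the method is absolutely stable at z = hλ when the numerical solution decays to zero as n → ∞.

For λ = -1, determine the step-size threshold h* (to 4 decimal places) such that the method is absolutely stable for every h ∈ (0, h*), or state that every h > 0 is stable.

(-1.7045,0); λ=-1 ⇒ h* = (75/44)/1 = 1.7045.

Test eqn y'=λy, z=hλ:
  k1=λy_n ⇒ h·k1=z·y_n;  k2=λ(1+11/25z)y_n ⇒ h·k2=z(1+11/25z)y_n
  y_{n+1}/y_n = 1 − 1/3z + 4/3z(1+11/25z) = 1 + z + 44/75z²
  R(z) = 1 + z + 44/75z².

Solve |R(x)|<1 on ℝ⁻.
x=-0.71: |R|=0.5857
R=1: x+44/75x²=0 ⇒ x=−75/44=-1.7045; min R=1−1/(4·44/75)=0.5739>−1
Confirm numerically:
  x=-1.252: |R|=0.66760 <1
  x=-1.064: |R|=0.60016 <1
  x=-0.859: |R|=0.57389 <1
  x=-0.812: |R|=0.57482 <1
  x=-2.043: |R|=1.40566 >1
  x=-1.861: |R|=1.17081 >1
Interval (-1.7045, 0).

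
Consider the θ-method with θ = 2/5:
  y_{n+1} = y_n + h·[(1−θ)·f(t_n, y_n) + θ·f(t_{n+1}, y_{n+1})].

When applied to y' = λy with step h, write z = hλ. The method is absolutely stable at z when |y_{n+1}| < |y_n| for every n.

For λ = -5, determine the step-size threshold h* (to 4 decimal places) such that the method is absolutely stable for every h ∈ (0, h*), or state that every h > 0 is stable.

(-10.0000,0); λ=-5 ⇒ h* = (10)/5 = 2.0000.

With y'=λy (z=hλ):
  y_{n+1} = y_n + z·[3/5·y_n + 2/5·y_{n+1}] ⇒ (1 − 2/5z)y_{n+1} = (1 + 3/5z)y_n
  ⇒ R(z) = (1 + 3/5z)/(1 − 2/5z).

Find x<0 with |R(x)|<1.
x=-1.55: |R|=0.0432
R=−1: 1+3/5x = −1+2/5x ⇒ -1/5x=2 ⇒ x=2/(-1/5)=-10.0000
Confirm numerically:
  x=-6.498: |R|=0.80540 <1
  x=-6.337: |R|=0.79275 <1
  x=-5.632: |R|=0.73143 <1
  x=-4.426: |R|=0.59760 <1
  x=-10.578: |R|=1.02210 >1
  x=-10.315: |R|=1.01229 >1
  x=-10.247: |R|=1.00969 >1
Interval (-10.0000, 0).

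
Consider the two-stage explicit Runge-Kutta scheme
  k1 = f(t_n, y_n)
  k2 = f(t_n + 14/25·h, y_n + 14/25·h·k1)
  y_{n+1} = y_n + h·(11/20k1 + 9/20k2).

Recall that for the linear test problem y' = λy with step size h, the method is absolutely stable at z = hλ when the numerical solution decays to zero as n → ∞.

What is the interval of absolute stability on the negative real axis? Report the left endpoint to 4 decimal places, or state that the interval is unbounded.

With y'=λy (z=hλ):
  k1=λy_n ⇒ h·k1=z·y_n;  k2=λ(1+14/25z)y_n ⇒ h·k2=z(1+14/25z)y_n
  y_{n+1}/y_n = 1 + 11/20z + 9/20z(1+14/25z) = 1 + z + 63/250z²
  so R(z) = 1 + z + 63/250z².

Find x<0 with |R(x)|<1.
x=-0.91: |R|=0.2987
R=1: x+63/250x²=0 ⇒ x=−250/63=-3.9683; min R=1−1/(4·63/250)=0.0079>−1
Confirm numerically:
  x=-3.567: |R|=0.63932 <1
  x=-3.221: |R|=0.39346 <1
  x=-2.443: |R|=0.06100 <1
  x=-1.856: |R|=0.01207 <1
  x=-4.418: |R|=1.50072 >1
  x=-4.361: |R|=1.43162 >1
  x=-4.119: |R|=1.15647 >1
Stable set (-3.9683, 0).

z∈(-3.9683,0).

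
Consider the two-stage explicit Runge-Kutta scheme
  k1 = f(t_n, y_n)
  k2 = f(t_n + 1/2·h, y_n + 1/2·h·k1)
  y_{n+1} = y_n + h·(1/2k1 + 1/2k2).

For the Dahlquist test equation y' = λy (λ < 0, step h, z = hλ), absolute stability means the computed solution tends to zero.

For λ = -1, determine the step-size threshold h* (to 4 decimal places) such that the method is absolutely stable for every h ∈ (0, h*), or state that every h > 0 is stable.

On y'=λy, z=hλ:
  k1=λy_n ⇒ h·k1=z·y_n;  k2=λ(1+1/2z)y_n ⇒ h·k2=z(1+1/2z)y_n
  y_{n+1}/y_n = 1 + 1/2z + 1/2z(1+1/2z) = 1 + z + 1/4z²
  R(z) = 1 + z + 1/4z².

Need |R(x)|<1, x<0.
x=-1.76: |R|=0.0144
R=1: x+1/4x²=0 ⇒ x=−4=-4.0000; min R=1−1/(4·1/4)=0.0000>−1
Confirm numerically:
  x=-3.842: |R|=0.84824 <1
  x=-3.811: |R|=0.81993 <1
  x=-3.406: |R|=0.49421 <1
  x=-1.791: |R|=0.01092 <1
  x=-4.544: |R|=1.61798 >1
  x=-4.101: |R|=1.10355 >1
Stable set (-4.0000, 0).

(-4.0000,0); λ=-1 ⇒ h* = (4)/1 = 4.0000.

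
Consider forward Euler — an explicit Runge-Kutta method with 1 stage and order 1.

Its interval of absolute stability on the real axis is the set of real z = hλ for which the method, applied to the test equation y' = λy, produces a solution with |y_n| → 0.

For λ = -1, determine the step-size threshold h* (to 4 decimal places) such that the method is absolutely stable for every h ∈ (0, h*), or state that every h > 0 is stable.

(-2.0000,0); λ=-1 ⇒ h* = 2.0000.

Set f=λy, z=hλ:
  order 1, 1-stage ⇒ R(z)=1+z
  (e.g. R(-0.34)=0.66000, |R|=0.66000)

Need |R(x)|<1, x<0.
x=-0.34: |R|=0.6600
|R(-1.39)|=0.3900 |R(-0.92)|=0.0800 |R(-0.55)|=0.4500
Bisect:
  x_lo=-2.3881 |R|=1.3881  x_hi=-0.1650 |R|=0.8350
  mid=-1.27655 |R|=0.27655 →hi
  mid=-1.83232 |R|=0.83232 →hi
  mid=-2.11020 |R|=1.11020 →lo
  mid=-1.97126 |R|=0.97126 →hi
  mid=-2.04073 |R|=1.04073 →lo
  mid=-2.00599 |R|=1.00599 →lo
  mid=-1.98863 |R|=0.98863 →hi
  mid=-1.99731 |R|=0.99731 →hi
  mid=-2.00165 |R|=1.00165 →lo
  mid=-1.99948 |R|=0.99948 →hi
  ...
  [-2.00002,-1.99989] ⇒ x*=-2.0000
So |R|<1 on (-2.0000, 0).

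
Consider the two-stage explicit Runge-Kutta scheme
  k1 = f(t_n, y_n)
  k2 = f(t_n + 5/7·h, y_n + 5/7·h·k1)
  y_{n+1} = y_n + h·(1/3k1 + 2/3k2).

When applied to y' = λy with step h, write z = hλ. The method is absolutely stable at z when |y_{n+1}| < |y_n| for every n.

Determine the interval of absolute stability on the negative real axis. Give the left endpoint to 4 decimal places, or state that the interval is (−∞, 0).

(-2.1000, 0).

With y'=λy (z=hλ):
  k1=λy_n ⇒ h·k1=z·y_n;  k2=λ(1+5/7z)y_n ⇒ h·k2=z(1+5/7z)y_n
  y_{n+1}/y_n = 1 + 1/3z + 2/3z(1+5/7z) = 1 + z + 10/21z²
  ⇒ R(z) = 1 + z + 10/21z².

Need |R(x)|<1, x<0.
x=-1.76: |R|=0.7150
R=1: x+10/21x²=0 ⇒ x=−21/10=-2.1000; min R=1−1/(4·10/21)=0.4750>−1
Confirm numerically:
  x=-2.020: |R|=0.92305 <1
  x=-1.271: |R|=0.49826 <1
  x=-1.057: |R|=0.47502 <1
  x=-0.876: |R|=0.48942 <1
  x=-2.571: |R|=1.57664 >1
  x=-2.303: |R|=1.22262 >1
  x=-2.293: |R|=1.21074 >1
Interval (-2.1000, 0).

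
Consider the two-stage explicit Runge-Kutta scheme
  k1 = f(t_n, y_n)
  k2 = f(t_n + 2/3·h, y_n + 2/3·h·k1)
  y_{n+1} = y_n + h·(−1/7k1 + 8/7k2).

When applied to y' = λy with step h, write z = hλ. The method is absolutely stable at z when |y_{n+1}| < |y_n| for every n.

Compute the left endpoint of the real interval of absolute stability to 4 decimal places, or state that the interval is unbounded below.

left endpoint -1.3125.

Test eqn y'=λy, z=hλ:
  k1=λy_n ⇒ h·k1=z·y_n;  k2=λ(1+2/3z)y_n ⇒ h·k2=z(1+2/3z)y_n
  y_{n+1}/y_n = 1 − 1/7z + 8/7z(1+2/3z) = 1 + z + 16/21z²
  ⇒ R(z) = 1 + z + 16/21z².

Need |R(x)|<1, x<0.
x=-0.68: |R|=0.6723
R=1: x+16/21x²=0 ⇒ x=−21/16=-1.3125; min R=1−1/(4·16/21)=0.6719>−1
Confirm numerically:
  x=-0.685: |R|=0.67250 <1
  x=-0.618: |R|=0.67299 <1
  x=-0.567: |R|=0.67794 <1
  x=-1.474: |R|=1.18137 >1
  x=-1.334: |R|=1.02185 >1
Interval (-1.3125, 0).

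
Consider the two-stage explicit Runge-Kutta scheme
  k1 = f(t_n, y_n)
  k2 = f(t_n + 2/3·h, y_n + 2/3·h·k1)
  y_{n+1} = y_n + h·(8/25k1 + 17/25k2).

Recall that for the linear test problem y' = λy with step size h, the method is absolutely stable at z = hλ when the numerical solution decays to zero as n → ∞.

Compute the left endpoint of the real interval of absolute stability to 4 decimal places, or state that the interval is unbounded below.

z* = -2.2059.

Set f=λy, z=hλ:
  k1=λy_n ⇒ h·k1=z·y_n;  k2=λ(1+2/3z)y_n ⇒ h·k2=z(1+2/3z)y_n
  y_{n+1}/y_n = 1 + 8/25z + 17/25z(1+2/3z) = 1 + z + 34/75z²
  R(z) = 1 + z + 34/75z².

Need |R(x)|<1, x<0.
x=-0.9: |R|=0.4672
R=1: x+34/75x²=0 ⇒ x=−75/34=-2.2059; min R=1−1/(4·34/75)=0.4485>−1
Confirm numerically:
  x=-1.559: |R|=0.54282 <1
  x=-1.483: |R|=0.51401 <1
  x=-1.412: |R|=0.49183 <1
  x=-2.739: |R|=1.66196 >1
  x=-2.721: |R|=1.63541 >1
Interval (-2.2059, 0).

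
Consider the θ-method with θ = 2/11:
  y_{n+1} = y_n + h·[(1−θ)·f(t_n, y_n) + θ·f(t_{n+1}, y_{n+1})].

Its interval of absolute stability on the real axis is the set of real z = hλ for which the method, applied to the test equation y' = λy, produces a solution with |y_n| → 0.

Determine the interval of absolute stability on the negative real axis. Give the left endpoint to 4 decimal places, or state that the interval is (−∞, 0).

On y'=λy, z=hλ:
  y_{n+1} = y_n + z·[9/11·y_n + 2/11·y_{n+1}] ⇒ (1 − 2/11z)y_{n+1} = (1 + 9/11z)y_n
  so R(z) = (1 + 9/11z)/(1 − 2/11z).

Find x<0 with |R(x)|<1.
x=-0.78: |R|=0.3169
R=−1: 1+9/11x = −1+2/11x ⇒ -7/11x=2 ⇒ x=2/(-7/11)=-3.1429
Confirm numerically:
  x=-2.804: |R|=0.85718 <1
  x=-2.615: |R|=0.77234 <1
  x=-2.562: |R|=0.74783 <1
  x=-3.637: |R|=1.18929 >1
  x=-3.183: |R|=1.01618 >1
Interval (-3.1429, 0).

(-3.1429, 0).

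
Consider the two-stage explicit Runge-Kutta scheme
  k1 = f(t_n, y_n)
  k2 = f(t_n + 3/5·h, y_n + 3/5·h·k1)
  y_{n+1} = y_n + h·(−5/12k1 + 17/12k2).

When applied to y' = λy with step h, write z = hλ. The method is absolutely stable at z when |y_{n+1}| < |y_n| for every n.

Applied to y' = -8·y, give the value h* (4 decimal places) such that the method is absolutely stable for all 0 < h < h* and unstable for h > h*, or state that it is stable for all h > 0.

(-1.1765,0); λ=-8 ⇒ h* = (20/17)/8 = 0.1471.

Test eqn y'=λy, z=hλ:
  k1=λy_n ⇒ h·k1=z·y_n;  k2=λ(1+3/5z)y_n ⇒ h·k2=z(1+3/5z)y_n
  y_{n+1}/y_n = 1 − 5/12z + 17/12z(1+3/5z) = 1 + z + 17/20z²
  so R(z) = 1 + z + 17/20z².

Find x<0 with |R(x)|<1.
x=-0.72: |R|=0.7206
R=1: x+17/20x²=0 ⇒ x=−20/17=-1.1765; min R=1−1/(4·17/20)=0.7059>−1
Confirm numerically:
  x=-1.047: |R|=0.88478 <1
  x=-0.751: |R|=0.72840 <1
  x=-0.740: |R|=0.72546 <1
  x=-0.515: |R|=0.71044 <1
  x=-1.431: |R|=1.30960 >1
  x=-1.293: |R|=1.12807 >1
Stable set (-1.1765, 0).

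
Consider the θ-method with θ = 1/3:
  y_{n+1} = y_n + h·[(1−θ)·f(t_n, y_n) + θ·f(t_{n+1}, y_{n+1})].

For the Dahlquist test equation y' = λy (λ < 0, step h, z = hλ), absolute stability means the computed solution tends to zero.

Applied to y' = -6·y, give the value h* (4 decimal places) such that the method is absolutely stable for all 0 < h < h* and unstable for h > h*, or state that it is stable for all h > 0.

(-6.0000,0); λ=-6 ⇒ h* = (6)/6 = 1.0000.

Set f=λy, z=hλ:
  y_{n+1} = y_n + z·[2/3·y_n + 1/3·y_{n+1}] ⇒ (1 − 1/3z)y_{n+1} = (1 + 2/3z)y_n
  ⇒ R(z) = (1 + 2/3z)/(1 − 1/3z).

Solve |R(x)|<1 on ℝ⁻.
x=-1.61: |R|=0.0477
R=−1: 1+2/3x = −1+1/3x ⇒ -1/3x=2 ⇒ x=2/(-1/3)=-6.0000
Confirm numerically:
  x=-5.959: |R|=0.99542 <1
  x=-4.572: |R|=0.81141 <1
  x=-3.756: |R|=0.66785 <1
  x=-3.373: |R|=0.58779 <1
  x=-6.563: |R|=1.05887 >1
  x=-6.185: |R|=1.02014 >1
  x=-6.033: |R|=1.00365 >1
So |R|<1 on (-6.0000, 0).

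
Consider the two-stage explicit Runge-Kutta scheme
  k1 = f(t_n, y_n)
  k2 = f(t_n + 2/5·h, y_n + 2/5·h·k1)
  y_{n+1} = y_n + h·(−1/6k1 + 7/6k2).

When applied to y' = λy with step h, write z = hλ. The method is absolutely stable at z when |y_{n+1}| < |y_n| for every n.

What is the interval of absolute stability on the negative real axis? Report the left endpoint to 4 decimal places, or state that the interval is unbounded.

Set f=λy, z=hλ:
  k1=λy_n ⇒ h·k1=z·y_n;  k2=λ(1+2/5z)y_n ⇒ h·k2=z(1+2/5z)y_n
  y_{n+1}/y_n = 1 − 1/6z + 7/6z(1+2/5z) = 1 + z + 7/15z²
  R(z) = 1 + z + 7/15z².

Need |R(x)|<1, x<0.
x=-1.63: |R|=0.6099
R=1: x+7/15x²=0 ⇒ x=−15/7=-2.1429; min R=1−1/(4·7/15)=0.4643>−1
Confirm numerically:
  x=-1.791: |R|=0.70592 <1
  x=-1.301: |R|=0.48888 <1
  x=-1.081: |R|=0.46433 <1
  x=-2.548: |R|=1.48174 >1
  x=-2.334: |R|=1.20819 >1
So |R|<1 on (-2.1429, 0).

(-2.1429, 0).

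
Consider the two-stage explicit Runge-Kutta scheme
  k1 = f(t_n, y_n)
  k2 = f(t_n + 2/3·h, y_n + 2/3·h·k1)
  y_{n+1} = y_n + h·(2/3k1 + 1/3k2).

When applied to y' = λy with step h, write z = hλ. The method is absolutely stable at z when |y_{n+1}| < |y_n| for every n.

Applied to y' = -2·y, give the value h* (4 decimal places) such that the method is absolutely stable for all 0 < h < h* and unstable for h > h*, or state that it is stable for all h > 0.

(-4.5000,0); λ=-2 ⇒ h* = (9/2)/2 = 2.2500.

On y'=λy, z=hλ:
  k1=λy_n ⇒ h·k1=z·y_n;  k2=λ(1+2/3z)y_n ⇒ h·k2=z(1+2/3z)y_n
  y_{n+1}/y_n = 1 + 2/3z + 1/3z(1+2/3z) = 1 + z + 2/9z²
  so R(z) = 1 + z + 2/9z².

Boundary: |R(x)|=1, x<0.
x=-1.17: |R|=0.1342
R=1: x+2/9x²=0 ⇒ x=−9/2=-4.5000; min R=1−1/(4·2/9)=-0.1250>−1
Confirm numerically:
  x=-4.054: |R|=0.59820 <1
  x=-2.840: |R|=0.04764 <1
  x=-2.265: |R|=0.12495 <1
  x=-4.857: |R|=1.38532 >1
  x=-4.748: |R|=1.26167 >1
So |R|<1 on (-4.5000, 0).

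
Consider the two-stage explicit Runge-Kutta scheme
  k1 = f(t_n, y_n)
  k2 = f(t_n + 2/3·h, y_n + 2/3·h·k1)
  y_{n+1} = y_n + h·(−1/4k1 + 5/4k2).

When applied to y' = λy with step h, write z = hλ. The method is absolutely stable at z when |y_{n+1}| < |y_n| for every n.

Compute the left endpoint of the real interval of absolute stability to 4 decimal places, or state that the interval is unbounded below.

Set f=λy, z=hλ:
  k1=λy_n ⇒ h·k1=z·y_n;  k2=λ(1+2/3z)y_n ⇒ h·k2=z(1+2/3z)y_n
  y_{n+1}/y_n = 1 − 1/4z + 5/4z(1+2/3z) = 1 + z + 5/6z²
  ⇒ R(z) = 1 + z + 5/6z².

Find x<0 with |R(x)|<1.
x=-0.99: |R|=0.8268
R=1: x+5/6x²=0 ⇒ x=−6/5=-1.2000; min R=1−1/(4·5/6)=0.7000>−1
Confirm numerically:
  x=-0.961: |R|=0.80860 <1
  x=-0.956: |R|=0.80561 <1
  x=-0.887: |R|=0.76864 <1
  x=-1.558: |R|=1.46480 >1
  x=-1.361: |R|=1.18260 >1
Interval (-1.2000, 0).

z* = -1.2000.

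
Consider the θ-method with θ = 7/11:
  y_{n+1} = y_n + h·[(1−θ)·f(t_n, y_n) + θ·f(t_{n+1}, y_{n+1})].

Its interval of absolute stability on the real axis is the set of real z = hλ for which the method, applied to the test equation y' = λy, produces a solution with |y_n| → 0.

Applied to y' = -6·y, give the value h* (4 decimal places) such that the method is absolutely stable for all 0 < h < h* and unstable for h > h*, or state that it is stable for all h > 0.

unbounded; (−∞, 0). Any h>0 works for λ=-6.

Test eqn y'=λy, z=hλ:
  y_{n+1} = y_n + z·[4/11·y_n + 7/11·y_{n+1}] ⇒ (1 − 7/11z)y_{n+1} = (1 + 4/11z)y_n
  Hence R(z) = (1 + 4/11z)/(1 − 7/11z).

Boundary: |R(x)|=1, x<0.
x=-1.68: |R|=0.1880
x=-2: |R|=0.1200
x=-10: |R|=0.3580
x=-100: |R|=0.5471
θ=7/11≥1/2 ⇒ |1+4/11x|<|1−7/11x| ∀x<0 ⇒ unbounded interval.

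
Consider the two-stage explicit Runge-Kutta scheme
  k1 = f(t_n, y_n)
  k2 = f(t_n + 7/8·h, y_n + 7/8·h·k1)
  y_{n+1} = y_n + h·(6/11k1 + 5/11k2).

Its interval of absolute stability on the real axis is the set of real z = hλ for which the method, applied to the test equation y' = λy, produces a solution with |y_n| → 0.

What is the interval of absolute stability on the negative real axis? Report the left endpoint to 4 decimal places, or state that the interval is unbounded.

z∈(-2.5143,0).

Set f=λy, z=hλ:
  k1=λy_n ⇒ h·k1=z·y_n;  k2=λ(1+7/8z)y_n ⇒ h·k2=z(1+7/8z)y_n
  y_{n+1}/y_n = 1 + 6/11z + 5/11z(1+7/8z) = 1 + z + 35/88z²
  ⇒ R(z) = 1 + z + 35/88z².

Boundary: |R(x)|=1, x<0.
x=-1.69: |R|=0.4459
R=1: x+35/88x²=0 ⇒ x=−88/35=-2.5143; min R=1−1/(4·35/88)=0.3714>−1
Confirm numerically:
  x=-2.436: |R|=0.92415 <1
  x=-1.835: |R|=0.50424 <1
  x=-1.376: |R|=0.37705 <1
  x=-1.057: |R|=0.38736 <1
  x=-2.967: |R|=1.53423 >1
  x=-2.774: |R|=1.28654 >1
Interval (-2.5143, 0).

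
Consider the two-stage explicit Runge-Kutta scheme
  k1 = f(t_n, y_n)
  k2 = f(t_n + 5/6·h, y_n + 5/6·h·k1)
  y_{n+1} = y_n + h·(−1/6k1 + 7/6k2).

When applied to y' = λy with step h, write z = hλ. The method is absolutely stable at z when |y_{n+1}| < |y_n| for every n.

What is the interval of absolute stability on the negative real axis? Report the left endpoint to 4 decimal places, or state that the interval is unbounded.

On y'=λy, z=hλ:
  k1=λy_n ⇒ h·k1=z·y_n;  k2=λ(1+5/6z)y_n ⇒ h·k2=z(1+5/6z)y_n
  y_{n+1}/y_n = 1 − 1/6z + 7/6z(1+5/6z) = 1 + z + 35/36z²
  Hence R(z) = 1 + z + 35/36z².

Need |R(x)|<1, x<0.
x=-1.6: |R|=1.8889
R=1: x+35/36x²=0 ⇒ x=−36/35=-1.0286; min R=1−1/(4·35/36)=0.7429>−1
Confirm numerically:
  x=-0.894: |R|=0.88304 <1
  x=-0.785: |R|=0.81411 <1
  x=-0.720: |R|=0.78400 <1
  x=-0.638: |R|=0.75774 <1
  x=-1.466: |R|=1.62346 >1
  x=-1.201: |R|=1.20133 >1
  x=-1.080: |R|=1.05400 >1
Stable set (-1.0286, 0).

z∈(-1.0286,0).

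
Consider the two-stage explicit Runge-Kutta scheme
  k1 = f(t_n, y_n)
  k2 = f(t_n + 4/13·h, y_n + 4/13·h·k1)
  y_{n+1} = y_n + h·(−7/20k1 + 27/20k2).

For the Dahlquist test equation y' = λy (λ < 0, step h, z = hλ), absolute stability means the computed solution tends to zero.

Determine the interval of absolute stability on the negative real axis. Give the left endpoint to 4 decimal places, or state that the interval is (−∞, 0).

On y'=λy, z=hλ:
  k1=λy_n ⇒ h·k1=z·y_n;  k2=λ(1+4/13z)y_n ⇒ h·k2=z(1+4/13z)y_n
  y_{n+1}/y_n = 1 − 7/20z + 27/20z(1+4/13z) = 1 + z + 27/65z²
  Hence R(z) = 1 + z + 27/65z².

Find x<0 with |R(x)|<1.
x=-1.36: |R|=0.4083
R=1: x+27/65x²=0 ⇒ x=−65/27=-2.4074; min R=1−1/(4·27/65)=0.3981>−1
Confirm numerically:
  x=-2.068: |R|=0.70844 <1
  x=-2.023: |R|=0.67697 <1
  x=-1.900: |R|=0.59954 <1
  x=-1.275: |R|=0.40026 <1
  x=-2.910: |R|=1.60752 >1
  x=-2.617: |R|=1.22784 >1
Stable set (-2.4074, 0).

z∈(-2.4074,0).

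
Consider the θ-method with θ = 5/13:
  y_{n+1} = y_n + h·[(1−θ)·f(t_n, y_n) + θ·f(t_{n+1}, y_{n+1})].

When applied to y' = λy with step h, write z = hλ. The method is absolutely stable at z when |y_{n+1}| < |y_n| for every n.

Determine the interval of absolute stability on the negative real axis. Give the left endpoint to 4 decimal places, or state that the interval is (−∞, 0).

z∈(-8.6667,0).

Set f=λy, z=hλ:
  y_{n+1} = y_n + z·[8/13·y_n + 5/13·y_{n+1}] ⇒ (1 − 5/13z)y_{n+1} = (1 + 8/13z)y_n
  R(z) = (1 + 8/13z)/(1 − 5/13z).

Find x<0 with |R(x)|<1.
x=-0.32: |R|=0.7151
R=−1: 1+8/13x = −1+5/13x ⇒ -3/13x=2 ⇒ x=2/(-3/13)=-8.6667
Confirm numerically:
  x=-8.461: |R|=0.98884 <1
  x=-6.251: |R|=0.83624 <1
  x=-5.129: |R|=0.72537 <1
  x=-9.093: |R|=1.02188 >1
  x=-8.776: |R|=1.00577 >1
So |R|<1 on (-8.6667, 0).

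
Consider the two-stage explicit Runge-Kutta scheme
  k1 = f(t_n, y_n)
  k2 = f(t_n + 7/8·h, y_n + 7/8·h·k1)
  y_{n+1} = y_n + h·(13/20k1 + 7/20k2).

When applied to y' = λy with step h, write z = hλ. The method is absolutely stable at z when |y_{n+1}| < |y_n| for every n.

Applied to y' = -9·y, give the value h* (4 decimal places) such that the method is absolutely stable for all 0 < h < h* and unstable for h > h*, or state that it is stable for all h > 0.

On y'=λy, z=hλ:
  k1=λy_n ⇒ h·k1=z·y_n;  k2=λ(1+7/8z)y_n ⇒ h·k2=z(1+7/8z)y_n
  y_{n+1}/y_n = 1 + 13/20z + 7/20z(1+7/8z) = 1 + z + 49/160z²
  R(z) = 1 + z + 49/160z².

Need |R(x)|<1, x<0.
x=-1.51: |R|=0.1883
R=1: x+49/160x²=0 ⇒ x=−160/49=-3.2653; min R=1−1/(4·49/160)=0.1837>−1
Confirm numerically:
  x=-2.997: |R|=0.75374 <1
  x=-2.186: |R|=0.27745 <1
  x=-2.171: |R|=0.27243 <1
  x=-1.736: |R|=0.18694 <1
  x=-3.842: |R|=1.67855 >1
  x=-3.550: |R|=1.30952 >1
Interval (-3.2653, 0).

(-3.2653,0); λ=-9 ⇒ h* = (160/49)/9 = 0.3628.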